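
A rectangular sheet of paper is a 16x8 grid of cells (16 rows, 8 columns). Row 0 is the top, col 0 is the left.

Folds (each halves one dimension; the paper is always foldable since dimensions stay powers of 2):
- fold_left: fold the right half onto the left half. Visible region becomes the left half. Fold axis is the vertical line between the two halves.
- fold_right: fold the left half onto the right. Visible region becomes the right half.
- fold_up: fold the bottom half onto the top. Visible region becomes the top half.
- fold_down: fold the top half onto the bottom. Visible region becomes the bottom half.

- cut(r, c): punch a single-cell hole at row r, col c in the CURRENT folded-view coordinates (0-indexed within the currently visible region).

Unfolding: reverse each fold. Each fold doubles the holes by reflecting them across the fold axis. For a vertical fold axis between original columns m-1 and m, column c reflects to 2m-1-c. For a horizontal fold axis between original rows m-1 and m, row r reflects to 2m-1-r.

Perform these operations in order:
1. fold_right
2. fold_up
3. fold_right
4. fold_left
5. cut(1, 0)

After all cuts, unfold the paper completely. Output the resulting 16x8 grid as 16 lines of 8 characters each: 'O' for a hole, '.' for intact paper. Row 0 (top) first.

Op 1 fold_right: fold axis v@4; visible region now rows[0,16) x cols[4,8) = 16x4
Op 2 fold_up: fold axis h@8; visible region now rows[0,8) x cols[4,8) = 8x4
Op 3 fold_right: fold axis v@6; visible region now rows[0,8) x cols[6,8) = 8x2
Op 4 fold_left: fold axis v@7; visible region now rows[0,8) x cols[6,7) = 8x1
Op 5 cut(1, 0): punch at orig (1,6); cuts so far [(1, 6)]; region rows[0,8) x cols[6,7) = 8x1
Unfold 1 (reflect across v@7): 2 holes -> [(1, 6), (1, 7)]
Unfold 2 (reflect across v@6): 4 holes -> [(1, 4), (1, 5), (1, 6), (1, 7)]
Unfold 3 (reflect across h@8): 8 holes -> [(1, 4), (1, 5), (1, 6), (1, 7), (14, 4), (14, 5), (14, 6), (14, 7)]
Unfold 4 (reflect across v@4): 16 holes -> [(1, 0), (1, 1), (1, 2), (1, 3), (1, 4), (1, 5), (1, 6), (1, 7), (14, 0), (14, 1), (14, 2), (14, 3), (14, 4), (14, 5), (14, 6), (14, 7)]

Answer: ........
OOOOOOOO
........
........
........
........
........
........
........
........
........
........
........
........
OOOOOOOO
........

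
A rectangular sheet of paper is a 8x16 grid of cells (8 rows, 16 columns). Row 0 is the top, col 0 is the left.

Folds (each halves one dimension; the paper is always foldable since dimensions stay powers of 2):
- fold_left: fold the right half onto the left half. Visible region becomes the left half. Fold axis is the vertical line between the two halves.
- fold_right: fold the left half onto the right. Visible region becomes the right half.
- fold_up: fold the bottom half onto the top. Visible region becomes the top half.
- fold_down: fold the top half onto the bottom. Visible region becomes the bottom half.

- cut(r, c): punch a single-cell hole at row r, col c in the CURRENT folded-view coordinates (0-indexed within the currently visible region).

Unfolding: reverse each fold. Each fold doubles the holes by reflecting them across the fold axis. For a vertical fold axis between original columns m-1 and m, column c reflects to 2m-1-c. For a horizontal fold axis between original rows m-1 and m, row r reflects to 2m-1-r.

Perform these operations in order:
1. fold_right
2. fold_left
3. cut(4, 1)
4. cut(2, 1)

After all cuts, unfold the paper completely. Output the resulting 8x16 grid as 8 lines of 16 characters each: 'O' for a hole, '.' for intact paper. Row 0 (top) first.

Op 1 fold_right: fold axis v@8; visible region now rows[0,8) x cols[8,16) = 8x8
Op 2 fold_left: fold axis v@12; visible region now rows[0,8) x cols[8,12) = 8x4
Op 3 cut(4, 1): punch at orig (4,9); cuts so far [(4, 9)]; region rows[0,8) x cols[8,12) = 8x4
Op 4 cut(2, 1): punch at orig (2,9); cuts so far [(2, 9), (4, 9)]; region rows[0,8) x cols[8,12) = 8x4
Unfold 1 (reflect across v@12): 4 holes -> [(2, 9), (2, 14), (4, 9), (4, 14)]
Unfold 2 (reflect across v@8): 8 holes -> [(2, 1), (2, 6), (2, 9), (2, 14), (4, 1), (4, 6), (4, 9), (4, 14)]

Answer: ................
................
.O....O..O....O.
................
.O....O..O....O.
................
................
................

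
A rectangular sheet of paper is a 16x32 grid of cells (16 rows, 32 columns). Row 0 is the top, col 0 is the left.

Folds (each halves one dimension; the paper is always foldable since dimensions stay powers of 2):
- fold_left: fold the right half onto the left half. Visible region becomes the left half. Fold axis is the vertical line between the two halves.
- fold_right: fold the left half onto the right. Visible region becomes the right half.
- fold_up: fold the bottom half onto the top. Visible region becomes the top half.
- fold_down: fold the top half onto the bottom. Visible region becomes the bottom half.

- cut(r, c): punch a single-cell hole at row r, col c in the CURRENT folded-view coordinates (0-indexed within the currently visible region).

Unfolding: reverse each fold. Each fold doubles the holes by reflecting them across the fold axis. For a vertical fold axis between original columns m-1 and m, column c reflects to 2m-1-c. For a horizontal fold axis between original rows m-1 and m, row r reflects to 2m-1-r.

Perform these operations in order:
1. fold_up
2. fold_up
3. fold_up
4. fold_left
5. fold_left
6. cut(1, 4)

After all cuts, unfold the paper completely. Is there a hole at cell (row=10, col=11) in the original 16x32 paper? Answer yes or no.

Op 1 fold_up: fold axis h@8; visible region now rows[0,8) x cols[0,32) = 8x32
Op 2 fold_up: fold axis h@4; visible region now rows[0,4) x cols[0,32) = 4x32
Op 3 fold_up: fold axis h@2; visible region now rows[0,2) x cols[0,32) = 2x32
Op 4 fold_left: fold axis v@16; visible region now rows[0,2) x cols[0,16) = 2x16
Op 5 fold_left: fold axis v@8; visible region now rows[0,2) x cols[0,8) = 2x8
Op 6 cut(1, 4): punch at orig (1,4); cuts so far [(1, 4)]; region rows[0,2) x cols[0,8) = 2x8
Unfold 1 (reflect across v@8): 2 holes -> [(1, 4), (1, 11)]
Unfold 2 (reflect across v@16): 4 holes -> [(1, 4), (1, 11), (1, 20), (1, 27)]
Unfold 3 (reflect across h@2): 8 holes -> [(1, 4), (1, 11), (1, 20), (1, 27), (2, 4), (2, 11), (2, 20), (2, 27)]
Unfold 4 (reflect across h@4): 16 holes -> [(1, 4), (1, 11), (1, 20), (1, 27), (2, 4), (2, 11), (2, 20), (2, 27), (5, 4), (5, 11), (5, 20), (5, 27), (6, 4), (6, 11), (6, 20), (6, 27)]
Unfold 5 (reflect across h@8): 32 holes -> [(1, 4), (1, 11), (1, 20), (1, 27), (2, 4), (2, 11), (2, 20), (2, 27), (5, 4), (5, 11), (5, 20), (5, 27), (6, 4), (6, 11), (6, 20), (6, 27), (9, 4), (9, 11), (9, 20), (9, 27), (10, 4), (10, 11), (10, 20), (10, 27), (13, 4), (13, 11), (13, 20), (13, 27), (14, 4), (14, 11), (14, 20), (14, 27)]
Holes: [(1, 4), (1, 11), (1, 20), (1, 27), (2, 4), (2, 11), (2, 20), (2, 27), (5, 4), (5, 11), (5, 20), (5, 27), (6, 4), (6, 11), (6, 20), (6, 27), (9, 4), (9, 11), (9, 20), (9, 27), (10, 4), (10, 11), (10, 20), (10, 27), (13, 4), (13, 11), (13, 20), (13, 27), (14, 4), (14, 11), (14, 20), (14, 27)]

Answer: yes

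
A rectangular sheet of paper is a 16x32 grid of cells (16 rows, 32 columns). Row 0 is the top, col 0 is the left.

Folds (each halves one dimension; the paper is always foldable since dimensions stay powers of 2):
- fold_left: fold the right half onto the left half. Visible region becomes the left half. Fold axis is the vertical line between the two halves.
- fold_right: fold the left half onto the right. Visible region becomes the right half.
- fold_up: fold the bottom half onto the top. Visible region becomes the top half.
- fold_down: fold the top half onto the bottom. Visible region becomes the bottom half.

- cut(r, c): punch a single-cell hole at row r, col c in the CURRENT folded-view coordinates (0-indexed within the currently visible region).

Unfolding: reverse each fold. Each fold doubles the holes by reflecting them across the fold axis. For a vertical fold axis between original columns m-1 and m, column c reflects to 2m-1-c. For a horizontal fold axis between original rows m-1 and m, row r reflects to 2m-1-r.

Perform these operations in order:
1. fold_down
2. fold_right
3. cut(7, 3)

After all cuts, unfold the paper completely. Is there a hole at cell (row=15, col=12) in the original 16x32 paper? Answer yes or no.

Answer: yes

Derivation:
Op 1 fold_down: fold axis h@8; visible region now rows[8,16) x cols[0,32) = 8x32
Op 2 fold_right: fold axis v@16; visible region now rows[8,16) x cols[16,32) = 8x16
Op 3 cut(7, 3): punch at orig (15,19); cuts so far [(15, 19)]; region rows[8,16) x cols[16,32) = 8x16
Unfold 1 (reflect across v@16): 2 holes -> [(15, 12), (15, 19)]
Unfold 2 (reflect across h@8): 4 holes -> [(0, 12), (0, 19), (15, 12), (15, 19)]
Holes: [(0, 12), (0, 19), (15, 12), (15, 19)]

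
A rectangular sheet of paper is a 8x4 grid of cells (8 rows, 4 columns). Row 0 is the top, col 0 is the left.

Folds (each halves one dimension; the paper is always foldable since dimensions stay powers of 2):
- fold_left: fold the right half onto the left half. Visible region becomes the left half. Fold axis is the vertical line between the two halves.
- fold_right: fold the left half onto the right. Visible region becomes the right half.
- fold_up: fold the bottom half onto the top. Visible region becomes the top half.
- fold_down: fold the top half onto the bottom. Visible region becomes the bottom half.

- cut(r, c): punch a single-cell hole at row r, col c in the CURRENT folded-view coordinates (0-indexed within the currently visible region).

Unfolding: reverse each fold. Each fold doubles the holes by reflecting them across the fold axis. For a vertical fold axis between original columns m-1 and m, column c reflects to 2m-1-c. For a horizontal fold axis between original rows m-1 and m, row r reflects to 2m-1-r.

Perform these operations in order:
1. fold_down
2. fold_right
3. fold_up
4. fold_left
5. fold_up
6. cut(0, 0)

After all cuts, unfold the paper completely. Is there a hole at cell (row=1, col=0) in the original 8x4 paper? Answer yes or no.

Answer: yes

Derivation:
Op 1 fold_down: fold axis h@4; visible region now rows[4,8) x cols[0,4) = 4x4
Op 2 fold_right: fold axis v@2; visible region now rows[4,8) x cols[2,4) = 4x2
Op 3 fold_up: fold axis h@6; visible region now rows[4,6) x cols[2,4) = 2x2
Op 4 fold_left: fold axis v@3; visible region now rows[4,6) x cols[2,3) = 2x1
Op 5 fold_up: fold axis h@5; visible region now rows[4,5) x cols[2,3) = 1x1
Op 6 cut(0, 0): punch at orig (4,2); cuts so far [(4, 2)]; region rows[4,5) x cols[2,3) = 1x1
Unfold 1 (reflect across h@5): 2 holes -> [(4, 2), (5, 2)]
Unfold 2 (reflect across v@3): 4 holes -> [(4, 2), (4, 3), (5, 2), (5, 3)]
Unfold 3 (reflect across h@6): 8 holes -> [(4, 2), (4, 3), (5, 2), (5, 3), (6, 2), (6, 3), (7, 2), (7, 3)]
Unfold 4 (reflect across v@2): 16 holes -> [(4, 0), (4, 1), (4, 2), (4, 3), (5, 0), (5, 1), (5, 2), (5, 3), (6, 0), (6, 1), (6, 2), (6, 3), (7, 0), (7, 1), (7, 2), (7, 3)]
Unfold 5 (reflect across h@4): 32 holes -> [(0, 0), (0, 1), (0, 2), (0, 3), (1, 0), (1, 1), (1, 2), (1, 3), (2, 0), (2, 1), (2, 2), (2, 3), (3, 0), (3, 1), (3, 2), (3, 3), (4, 0), (4, 1), (4, 2), (4, 3), (5, 0), (5, 1), (5, 2), (5, 3), (6, 0), (6, 1), (6, 2), (6, 3), (7, 0), (7, 1), (7, 2), (7, 3)]
Holes: [(0, 0), (0, 1), (0, 2), (0, 3), (1, 0), (1, 1), (1, 2), (1, 3), (2, 0), (2, 1), (2, 2), (2, 3), (3, 0), (3, 1), (3, 2), (3, 3), (4, 0), (4, 1), (4, 2), (4, 3), (5, 0), (5, 1), (5, 2), (5, 3), (6, 0), (6, 1), (6, 2), (6, 3), (7, 0), (7, 1), (7, 2), (7, 3)]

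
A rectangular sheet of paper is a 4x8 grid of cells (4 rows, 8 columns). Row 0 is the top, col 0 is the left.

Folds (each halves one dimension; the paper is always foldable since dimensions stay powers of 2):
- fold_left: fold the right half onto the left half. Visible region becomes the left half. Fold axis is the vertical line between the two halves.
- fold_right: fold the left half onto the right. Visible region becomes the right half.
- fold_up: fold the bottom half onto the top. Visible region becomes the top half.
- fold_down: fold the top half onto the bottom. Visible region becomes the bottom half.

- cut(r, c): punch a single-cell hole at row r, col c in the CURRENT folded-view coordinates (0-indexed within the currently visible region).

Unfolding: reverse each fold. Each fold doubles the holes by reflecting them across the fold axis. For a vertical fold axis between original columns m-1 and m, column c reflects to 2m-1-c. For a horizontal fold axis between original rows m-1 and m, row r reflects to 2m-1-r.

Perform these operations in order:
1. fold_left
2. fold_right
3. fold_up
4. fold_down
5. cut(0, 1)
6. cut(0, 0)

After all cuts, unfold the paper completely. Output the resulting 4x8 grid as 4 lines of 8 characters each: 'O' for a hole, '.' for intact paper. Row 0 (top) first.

Answer: OOOOOOOO
OOOOOOOO
OOOOOOOO
OOOOOOOO

Derivation:
Op 1 fold_left: fold axis v@4; visible region now rows[0,4) x cols[0,4) = 4x4
Op 2 fold_right: fold axis v@2; visible region now rows[0,4) x cols[2,4) = 4x2
Op 3 fold_up: fold axis h@2; visible region now rows[0,2) x cols[2,4) = 2x2
Op 4 fold_down: fold axis h@1; visible region now rows[1,2) x cols[2,4) = 1x2
Op 5 cut(0, 1): punch at orig (1,3); cuts so far [(1, 3)]; region rows[1,2) x cols[2,4) = 1x2
Op 6 cut(0, 0): punch at orig (1,2); cuts so far [(1, 2), (1, 3)]; region rows[1,2) x cols[2,4) = 1x2
Unfold 1 (reflect across h@1): 4 holes -> [(0, 2), (0, 3), (1, 2), (1, 3)]
Unfold 2 (reflect across h@2): 8 holes -> [(0, 2), (0, 3), (1, 2), (1, 3), (2, 2), (2, 3), (3, 2), (3, 3)]
Unfold 3 (reflect across v@2): 16 holes -> [(0, 0), (0, 1), (0, 2), (0, 3), (1, 0), (1, 1), (1, 2), (1, 3), (2, 0), (2, 1), (2, 2), (2, 3), (3, 0), (3, 1), (3, 2), (3, 3)]
Unfold 4 (reflect across v@4): 32 holes -> [(0, 0), (0, 1), (0, 2), (0, 3), (0, 4), (0, 5), (0, 6), (0, 7), (1, 0), (1, 1), (1, 2), (1, 3), (1, 4), (1, 5), (1, 6), (1, 7), (2, 0), (2, 1), (2, 2), (2, 3), (2, 4), (2, 5), (2, 6), (2, 7), (3, 0), (3, 1), (3, 2), (3, 3), (3, 4), (3, 5), (3, 6), (3, 7)]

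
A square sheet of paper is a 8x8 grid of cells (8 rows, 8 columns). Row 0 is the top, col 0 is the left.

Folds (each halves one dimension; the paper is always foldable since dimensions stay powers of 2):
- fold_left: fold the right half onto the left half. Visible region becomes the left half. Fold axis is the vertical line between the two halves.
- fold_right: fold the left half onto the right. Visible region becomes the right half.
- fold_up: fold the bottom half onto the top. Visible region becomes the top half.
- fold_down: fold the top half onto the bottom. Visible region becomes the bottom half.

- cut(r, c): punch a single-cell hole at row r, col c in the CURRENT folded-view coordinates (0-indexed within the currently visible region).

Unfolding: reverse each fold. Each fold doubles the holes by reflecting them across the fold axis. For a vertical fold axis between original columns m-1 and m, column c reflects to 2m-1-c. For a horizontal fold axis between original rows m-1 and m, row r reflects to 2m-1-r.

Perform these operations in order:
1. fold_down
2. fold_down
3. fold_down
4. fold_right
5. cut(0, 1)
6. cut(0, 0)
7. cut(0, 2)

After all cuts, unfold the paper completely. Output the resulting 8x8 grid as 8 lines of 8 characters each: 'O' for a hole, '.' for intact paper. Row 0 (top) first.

Op 1 fold_down: fold axis h@4; visible region now rows[4,8) x cols[0,8) = 4x8
Op 2 fold_down: fold axis h@6; visible region now rows[6,8) x cols[0,8) = 2x8
Op 3 fold_down: fold axis h@7; visible region now rows[7,8) x cols[0,8) = 1x8
Op 4 fold_right: fold axis v@4; visible region now rows[7,8) x cols[4,8) = 1x4
Op 5 cut(0, 1): punch at orig (7,5); cuts so far [(7, 5)]; region rows[7,8) x cols[4,8) = 1x4
Op 6 cut(0, 0): punch at orig (7,4); cuts so far [(7, 4), (7, 5)]; region rows[7,8) x cols[4,8) = 1x4
Op 7 cut(0, 2): punch at orig (7,6); cuts so far [(7, 4), (7, 5), (7, 6)]; region rows[7,8) x cols[4,8) = 1x4
Unfold 1 (reflect across v@4): 6 holes -> [(7, 1), (7, 2), (7, 3), (7, 4), (7, 5), (7, 6)]
Unfold 2 (reflect across h@7): 12 holes -> [(6, 1), (6, 2), (6, 3), (6, 4), (6, 5), (6, 6), (7, 1), (7, 2), (7, 3), (7, 4), (7, 5), (7, 6)]
Unfold 3 (reflect across h@6): 24 holes -> [(4, 1), (4, 2), (4, 3), (4, 4), (4, 5), (4, 6), (5, 1), (5, 2), (5, 3), (5, 4), (5, 5), (5, 6), (6, 1), (6, 2), (6, 3), (6, 4), (6, 5), (6, 6), (7, 1), (7, 2), (7, 3), (7, 4), (7, 5), (7, 6)]
Unfold 4 (reflect across h@4): 48 holes -> [(0, 1), (0, 2), (0, 3), (0, 4), (0, 5), (0, 6), (1, 1), (1, 2), (1, 3), (1, 4), (1, 5), (1, 6), (2, 1), (2, 2), (2, 3), (2, 4), (2, 5), (2, 6), (3, 1), (3, 2), (3, 3), (3, 4), (3, 5), (3, 6), (4, 1), (4, 2), (4, 3), (4, 4), (4, 5), (4, 6), (5, 1), (5, 2), (5, 3), (5, 4), (5, 5), (5, 6), (6, 1), (6, 2), (6, 3), (6, 4), (6, 5), (6, 6), (7, 1), (7, 2), (7, 3), (7, 4), (7, 5), (7, 6)]

Answer: .OOOOOO.
.OOOOOO.
.OOOOOO.
.OOOOOO.
.OOOOOO.
.OOOOOO.
.OOOOOO.
.OOOOOO.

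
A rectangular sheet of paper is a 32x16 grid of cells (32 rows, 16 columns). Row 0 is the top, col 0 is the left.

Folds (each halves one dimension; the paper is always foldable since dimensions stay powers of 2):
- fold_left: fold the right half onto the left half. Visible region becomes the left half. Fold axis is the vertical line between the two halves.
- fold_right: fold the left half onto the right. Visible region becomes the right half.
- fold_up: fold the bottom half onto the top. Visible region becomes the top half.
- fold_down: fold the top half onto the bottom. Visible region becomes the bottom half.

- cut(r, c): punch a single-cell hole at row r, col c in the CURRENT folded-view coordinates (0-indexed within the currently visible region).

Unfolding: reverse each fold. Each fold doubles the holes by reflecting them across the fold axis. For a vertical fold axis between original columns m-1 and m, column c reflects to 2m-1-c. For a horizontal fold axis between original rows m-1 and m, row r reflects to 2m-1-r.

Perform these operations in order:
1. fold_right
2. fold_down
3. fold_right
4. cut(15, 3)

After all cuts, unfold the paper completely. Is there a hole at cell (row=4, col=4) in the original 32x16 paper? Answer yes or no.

Answer: no

Derivation:
Op 1 fold_right: fold axis v@8; visible region now rows[0,32) x cols[8,16) = 32x8
Op 2 fold_down: fold axis h@16; visible region now rows[16,32) x cols[8,16) = 16x8
Op 3 fold_right: fold axis v@12; visible region now rows[16,32) x cols[12,16) = 16x4
Op 4 cut(15, 3): punch at orig (31,15); cuts so far [(31, 15)]; region rows[16,32) x cols[12,16) = 16x4
Unfold 1 (reflect across v@12): 2 holes -> [(31, 8), (31, 15)]
Unfold 2 (reflect across h@16): 4 holes -> [(0, 8), (0, 15), (31, 8), (31, 15)]
Unfold 3 (reflect across v@8): 8 holes -> [(0, 0), (0, 7), (0, 8), (0, 15), (31, 0), (31, 7), (31, 8), (31, 15)]
Holes: [(0, 0), (0, 7), (0, 8), (0, 15), (31, 0), (31, 7), (31, 8), (31, 15)]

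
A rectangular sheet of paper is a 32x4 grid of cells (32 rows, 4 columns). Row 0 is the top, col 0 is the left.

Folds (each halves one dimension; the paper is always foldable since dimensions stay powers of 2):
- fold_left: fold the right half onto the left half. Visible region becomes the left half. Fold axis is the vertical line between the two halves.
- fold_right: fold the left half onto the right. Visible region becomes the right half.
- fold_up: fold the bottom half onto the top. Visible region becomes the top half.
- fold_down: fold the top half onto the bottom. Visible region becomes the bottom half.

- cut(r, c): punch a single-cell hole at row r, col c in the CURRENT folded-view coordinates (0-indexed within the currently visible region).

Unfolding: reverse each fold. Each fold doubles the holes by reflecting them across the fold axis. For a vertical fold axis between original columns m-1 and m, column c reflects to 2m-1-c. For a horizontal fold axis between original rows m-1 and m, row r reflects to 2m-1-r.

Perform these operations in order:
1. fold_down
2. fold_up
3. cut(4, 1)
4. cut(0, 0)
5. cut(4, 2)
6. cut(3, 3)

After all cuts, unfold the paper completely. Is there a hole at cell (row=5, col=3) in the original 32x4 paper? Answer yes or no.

Answer: no

Derivation:
Op 1 fold_down: fold axis h@16; visible region now rows[16,32) x cols[0,4) = 16x4
Op 2 fold_up: fold axis h@24; visible region now rows[16,24) x cols[0,4) = 8x4
Op 3 cut(4, 1): punch at orig (20,1); cuts so far [(20, 1)]; region rows[16,24) x cols[0,4) = 8x4
Op 4 cut(0, 0): punch at orig (16,0); cuts so far [(16, 0), (20, 1)]; region rows[16,24) x cols[0,4) = 8x4
Op 5 cut(4, 2): punch at orig (20,2); cuts so far [(16, 0), (20, 1), (20, 2)]; region rows[16,24) x cols[0,4) = 8x4
Op 6 cut(3, 3): punch at orig (19,3); cuts so far [(16, 0), (19, 3), (20, 1), (20, 2)]; region rows[16,24) x cols[0,4) = 8x4
Unfold 1 (reflect across h@24): 8 holes -> [(16, 0), (19, 3), (20, 1), (20, 2), (27, 1), (27, 2), (28, 3), (31, 0)]
Unfold 2 (reflect across h@16): 16 holes -> [(0, 0), (3, 3), (4, 1), (4, 2), (11, 1), (11, 2), (12, 3), (15, 0), (16, 0), (19, 3), (20, 1), (20, 2), (27, 1), (27, 2), (28, 3), (31, 0)]
Holes: [(0, 0), (3, 3), (4, 1), (4, 2), (11, 1), (11, 2), (12, 3), (15, 0), (16, 0), (19, 3), (20, 1), (20, 2), (27, 1), (27, 2), (28, 3), (31, 0)]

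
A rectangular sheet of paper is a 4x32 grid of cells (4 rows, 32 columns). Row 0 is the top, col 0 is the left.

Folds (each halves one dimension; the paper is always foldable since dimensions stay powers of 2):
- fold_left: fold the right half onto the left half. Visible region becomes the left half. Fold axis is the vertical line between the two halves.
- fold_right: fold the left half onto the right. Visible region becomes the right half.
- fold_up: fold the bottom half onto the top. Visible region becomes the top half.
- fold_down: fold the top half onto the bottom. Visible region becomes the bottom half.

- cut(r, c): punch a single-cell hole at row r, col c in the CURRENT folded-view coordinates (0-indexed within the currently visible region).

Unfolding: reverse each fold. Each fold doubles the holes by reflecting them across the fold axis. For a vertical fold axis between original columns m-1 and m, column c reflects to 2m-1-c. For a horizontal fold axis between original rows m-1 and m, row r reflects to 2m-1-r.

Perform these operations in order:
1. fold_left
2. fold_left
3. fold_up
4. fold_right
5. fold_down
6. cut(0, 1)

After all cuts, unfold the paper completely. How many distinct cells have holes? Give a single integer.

Op 1 fold_left: fold axis v@16; visible region now rows[0,4) x cols[0,16) = 4x16
Op 2 fold_left: fold axis v@8; visible region now rows[0,4) x cols[0,8) = 4x8
Op 3 fold_up: fold axis h@2; visible region now rows[0,2) x cols[0,8) = 2x8
Op 4 fold_right: fold axis v@4; visible region now rows[0,2) x cols[4,8) = 2x4
Op 5 fold_down: fold axis h@1; visible region now rows[1,2) x cols[4,8) = 1x4
Op 6 cut(0, 1): punch at orig (1,5); cuts so far [(1, 5)]; region rows[1,2) x cols[4,8) = 1x4
Unfold 1 (reflect across h@1): 2 holes -> [(0, 5), (1, 5)]
Unfold 2 (reflect across v@4): 4 holes -> [(0, 2), (0, 5), (1, 2), (1, 5)]
Unfold 3 (reflect across h@2): 8 holes -> [(0, 2), (0, 5), (1, 2), (1, 5), (2, 2), (2, 5), (3, 2), (3, 5)]
Unfold 4 (reflect across v@8): 16 holes -> [(0, 2), (0, 5), (0, 10), (0, 13), (1, 2), (1, 5), (1, 10), (1, 13), (2, 2), (2, 5), (2, 10), (2, 13), (3, 2), (3, 5), (3, 10), (3, 13)]
Unfold 5 (reflect across v@16): 32 holes -> [(0, 2), (0, 5), (0, 10), (0, 13), (0, 18), (0, 21), (0, 26), (0, 29), (1, 2), (1, 5), (1, 10), (1, 13), (1, 18), (1, 21), (1, 26), (1, 29), (2, 2), (2, 5), (2, 10), (2, 13), (2, 18), (2, 21), (2, 26), (2, 29), (3, 2), (3, 5), (3, 10), (3, 13), (3, 18), (3, 21), (3, 26), (3, 29)]

Answer: 32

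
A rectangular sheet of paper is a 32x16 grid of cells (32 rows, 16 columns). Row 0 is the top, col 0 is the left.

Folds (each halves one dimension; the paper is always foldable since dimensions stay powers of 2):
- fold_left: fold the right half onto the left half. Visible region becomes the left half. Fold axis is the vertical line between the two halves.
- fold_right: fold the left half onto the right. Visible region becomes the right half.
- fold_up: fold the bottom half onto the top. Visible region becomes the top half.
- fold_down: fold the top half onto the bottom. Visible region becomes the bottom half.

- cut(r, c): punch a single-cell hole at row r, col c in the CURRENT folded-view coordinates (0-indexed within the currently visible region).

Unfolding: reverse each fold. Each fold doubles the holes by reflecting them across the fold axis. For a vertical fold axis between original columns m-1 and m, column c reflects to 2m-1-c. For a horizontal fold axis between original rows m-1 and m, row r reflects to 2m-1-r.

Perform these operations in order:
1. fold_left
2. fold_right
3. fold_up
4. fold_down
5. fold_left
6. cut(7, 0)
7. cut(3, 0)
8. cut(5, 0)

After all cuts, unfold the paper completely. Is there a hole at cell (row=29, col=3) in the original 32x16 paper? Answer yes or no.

Op 1 fold_left: fold axis v@8; visible region now rows[0,32) x cols[0,8) = 32x8
Op 2 fold_right: fold axis v@4; visible region now rows[0,32) x cols[4,8) = 32x4
Op 3 fold_up: fold axis h@16; visible region now rows[0,16) x cols[4,8) = 16x4
Op 4 fold_down: fold axis h@8; visible region now rows[8,16) x cols[4,8) = 8x4
Op 5 fold_left: fold axis v@6; visible region now rows[8,16) x cols[4,6) = 8x2
Op 6 cut(7, 0): punch at orig (15,4); cuts so far [(15, 4)]; region rows[8,16) x cols[4,6) = 8x2
Op 7 cut(3, 0): punch at orig (11,4); cuts so far [(11, 4), (15, 4)]; region rows[8,16) x cols[4,6) = 8x2
Op 8 cut(5, 0): punch at orig (13,4); cuts so far [(11, 4), (13, 4), (15, 4)]; region rows[8,16) x cols[4,6) = 8x2
Unfold 1 (reflect across v@6): 6 holes -> [(11, 4), (11, 7), (13, 4), (13, 7), (15, 4), (15, 7)]
Unfold 2 (reflect across h@8): 12 holes -> [(0, 4), (0, 7), (2, 4), (2, 7), (4, 4), (4, 7), (11, 4), (11, 7), (13, 4), (13, 7), (15, 4), (15, 7)]
Unfold 3 (reflect across h@16): 24 holes -> [(0, 4), (0, 7), (2, 4), (2, 7), (4, 4), (4, 7), (11, 4), (11, 7), (13, 4), (13, 7), (15, 4), (15, 7), (16, 4), (16, 7), (18, 4), (18, 7), (20, 4), (20, 7), (27, 4), (27, 7), (29, 4), (29, 7), (31, 4), (31, 7)]
Unfold 4 (reflect across v@4): 48 holes -> [(0, 0), (0, 3), (0, 4), (0, 7), (2, 0), (2, 3), (2, 4), (2, 7), (4, 0), (4, 3), (4, 4), (4, 7), (11, 0), (11, 3), (11, 4), (11, 7), (13, 0), (13, 3), (13, 4), (13, 7), (15, 0), (15, 3), (15, 4), (15, 7), (16, 0), (16, 3), (16, 4), (16, 7), (18, 0), (18, 3), (18, 4), (18, 7), (20, 0), (20, 3), (20, 4), (20, 7), (27, 0), (27, 3), (27, 4), (27, 7), (29, 0), (29, 3), (29, 4), (29, 7), (31, 0), (31, 3), (31, 4), (31, 7)]
Unfold 5 (reflect across v@8): 96 holes -> [(0, 0), (0, 3), (0, 4), (0, 7), (0, 8), (0, 11), (0, 12), (0, 15), (2, 0), (2, 3), (2, 4), (2, 7), (2, 8), (2, 11), (2, 12), (2, 15), (4, 0), (4, 3), (4, 4), (4, 7), (4, 8), (4, 11), (4, 12), (4, 15), (11, 0), (11, 3), (11, 4), (11, 7), (11, 8), (11, 11), (11, 12), (11, 15), (13, 0), (13, 3), (13, 4), (13, 7), (13, 8), (13, 11), (13, 12), (13, 15), (15, 0), (15, 3), (15, 4), (15, 7), (15, 8), (15, 11), (15, 12), (15, 15), (16, 0), (16, 3), (16, 4), (16, 7), (16, 8), (16, 11), (16, 12), (16, 15), (18, 0), (18, 3), (18, 4), (18, 7), (18, 8), (18, 11), (18, 12), (18, 15), (20, 0), (20, 3), (20, 4), (20, 7), (20, 8), (20, 11), (20, 12), (20, 15), (27, 0), (27, 3), (27, 4), (27, 7), (27, 8), (27, 11), (27, 12), (27, 15), (29, 0), (29, 3), (29, 4), (29, 7), (29, 8), (29, 11), (29, 12), (29, 15), (31, 0), (31, 3), (31, 4), (31, 7), (31, 8), (31, 11), (31, 12), (31, 15)]
Holes: [(0, 0), (0, 3), (0, 4), (0, 7), (0, 8), (0, 11), (0, 12), (0, 15), (2, 0), (2, 3), (2, 4), (2, 7), (2, 8), (2, 11), (2, 12), (2, 15), (4, 0), (4, 3), (4, 4), (4, 7), (4, 8), (4, 11), (4, 12), (4, 15), (11, 0), (11, 3), (11, 4), (11, 7), (11, 8), (11, 11), (11, 12), (11, 15), (13, 0), (13, 3), (13, 4), (13, 7), (13, 8), (13, 11), (13, 12), (13, 15), (15, 0), (15, 3), (15, 4), (15, 7), (15, 8), (15, 11), (15, 12), (15, 15), (16, 0), (16, 3), (16, 4), (16, 7), (16, 8), (16, 11), (16, 12), (16, 15), (18, 0), (18, 3), (18, 4), (18, 7), (18, 8), (18, 11), (18, 12), (18, 15), (20, 0), (20, 3), (20, 4), (20, 7), (20, 8), (20, 11), (20, 12), (20, 15), (27, 0), (27, 3), (27, 4), (27, 7), (27, 8), (27, 11), (27, 12), (27, 15), (29, 0), (29, 3), (29, 4), (29, 7), (29, 8), (29, 11), (29, 12), (29, 15), (31, 0), (31, 3), (31, 4), (31, 7), (31, 8), (31, 11), (31, 12), (31, 15)]

Answer: yes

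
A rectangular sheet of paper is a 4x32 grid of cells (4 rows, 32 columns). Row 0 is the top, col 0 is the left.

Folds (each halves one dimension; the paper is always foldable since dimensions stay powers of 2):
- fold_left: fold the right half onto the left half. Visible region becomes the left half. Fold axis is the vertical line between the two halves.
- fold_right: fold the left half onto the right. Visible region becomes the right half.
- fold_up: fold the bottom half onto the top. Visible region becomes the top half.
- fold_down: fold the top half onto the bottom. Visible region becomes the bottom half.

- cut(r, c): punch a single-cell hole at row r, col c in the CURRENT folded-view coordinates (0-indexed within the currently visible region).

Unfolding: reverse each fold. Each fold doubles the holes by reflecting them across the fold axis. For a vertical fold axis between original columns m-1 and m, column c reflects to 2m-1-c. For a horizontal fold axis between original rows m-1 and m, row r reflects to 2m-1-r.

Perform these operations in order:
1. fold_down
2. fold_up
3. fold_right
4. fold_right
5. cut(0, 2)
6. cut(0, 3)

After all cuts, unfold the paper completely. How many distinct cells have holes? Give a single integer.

Answer: 32

Derivation:
Op 1 fold_down: fold axis h@2; visible region now rows[2,4) x cols[0,32) = 2x32
Op 2 fold_up: fold axis h@3; visible region now rows[2,3) x cols[0,32) = 1x32
Op 3 fold_right: fold axis v@16; visible region now rows[2,3) x cols[16,32) = 1x16
Op 4 fold_right: fold axis v@24; visible region now rows[2,3) x cols[24,32) = 1x8
Op 5 cut(0, 2): punch at orig (2,26); cuts so far [(2, 26)]; region rows[2,3) x cols[24,32) = 1x8
Op 6 cut(0, 3): punch at orig (2,27); cuts so far [(2, 26), (2, 27)]; region rows[2,3) x cols[24,32) = 1x8
Unfold 1 (reflect across v@24): 4 holes -> [(2, 20), (2, 21), (2, 26), (2, 27)]
Unfold 2 (reflect across v@16): 8 holes -> [(2, 4), (2, 5), (2, 10), (2, 11), (2, 20), (2, 21), (2, 26), (2, 27)]
Unfold 3 (reflect across h@3): 16 holes -> [(2, 4), (2, 5), (2, 10), (2, 11), (2, 20), (2, 21), (2, 26), (2, 27), (3, 4), (3, 5), (3, 10), (3, 11), (3, 20), (3, 21), (3, 26), (3, 27)]
Unfold 4 (reflect across h@2): 32 holes -> [(0, 4), (0, 5), (0, 10), (0, 11), (0, 20), (0, 21), (0, 26), (0, 27), (1, 4), (1, 5), (1, 10), (1, 11), (1, 20), (1, 21), (1, 26), (1, 27), (2, 4), (2, 5), (2, 10), (2, 11), (2, 20), (2, 21), (2, 26), (2, 27), (3, 4), (3, 5), (3, 10), (3, 11), (3, 20), (3, 21), (3, 26), (3, 27)]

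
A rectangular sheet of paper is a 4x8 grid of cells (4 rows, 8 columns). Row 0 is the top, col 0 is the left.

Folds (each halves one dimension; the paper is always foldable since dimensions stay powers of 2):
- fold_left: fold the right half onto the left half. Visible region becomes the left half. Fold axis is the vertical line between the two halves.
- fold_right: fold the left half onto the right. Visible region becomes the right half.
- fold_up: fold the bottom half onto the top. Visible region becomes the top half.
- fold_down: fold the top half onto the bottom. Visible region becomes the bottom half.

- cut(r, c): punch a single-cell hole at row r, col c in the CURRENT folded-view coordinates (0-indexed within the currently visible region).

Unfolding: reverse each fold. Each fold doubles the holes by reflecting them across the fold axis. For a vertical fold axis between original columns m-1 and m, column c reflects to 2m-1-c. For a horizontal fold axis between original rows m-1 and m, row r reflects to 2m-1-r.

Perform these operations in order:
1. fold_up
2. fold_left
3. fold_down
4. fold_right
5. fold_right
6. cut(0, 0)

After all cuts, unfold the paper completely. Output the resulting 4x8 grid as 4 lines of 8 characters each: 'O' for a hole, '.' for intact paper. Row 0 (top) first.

Op 1 fold_up: fold axis h@2; visible region now rows[0,2) x cols[0,8) = 2x8
Op 2 fold_left: fold axis v@4; visible region now rows[0,2) x cols[0,4) = 2x4
Op 3 fold_down: fold axis h@1; visible region now rows[1,2) x cols[0,4) = 1x4
Op 4 fold_right: fold axis v@2; visible region now rows[1,2) x cols[2,4) = 1x2
Op 5 fold_right: fold axis v@3; visible region now rows[1,2) x cols[3,4) = 1x1
Op 6 cut(0, 0): punch at orig (1,3); cuts so far [(1, 3)]; region rows[1,2) x cols[3,4) = 1x1
Unfold 1 (reflect across v@3): 2 holes -> [(1, 2), (1, 3)]
Unfold 2 (reflect across v@2): 4 holes -> [(1, 0), (1, 1), (1, 2), (1, 3)]
Unfold 3 (reflect across h@1): 8 holes -> [(0, 0), (0, 1), (0, 2), (0, 3), (1, 0), (1, 1), (1, 2), (1, 3)]
Unfold 4 (reflect across v@4): 16 holes -> [(0, 0), (0, 1), (0, 2), (0, 3), (0, 4), (0, 5), (0, 6), (0, 7), (1, 0), (1, 1), (1, 2), (1, 3), (1, 4), (1, 5), (1, 6), (1, 7)]
Unfold 5 (reflect across h@2): 32 holes -> [(0, 0), (0, 1), (0, 2), (0, 3), (0, 4), (0, 5), (0, 6), (0, 7), (1, 0), (1, 1), (1, 2), (1, 3), (1, 4), (1, 5), (1, 6), (1, 7), (2, 0), (2, 1), (2, 2), (2, 3), (2, 4), (2, 5), (2, 6), (2, 7), (3, 0), (3, 1), (3, 2), (3, 3), (3, 4), (3, 5), (3, 6), (3, 7)]

Answer: OOOOOOOO
OOOOOOOO
OOOOOOOO
OOOOOOOO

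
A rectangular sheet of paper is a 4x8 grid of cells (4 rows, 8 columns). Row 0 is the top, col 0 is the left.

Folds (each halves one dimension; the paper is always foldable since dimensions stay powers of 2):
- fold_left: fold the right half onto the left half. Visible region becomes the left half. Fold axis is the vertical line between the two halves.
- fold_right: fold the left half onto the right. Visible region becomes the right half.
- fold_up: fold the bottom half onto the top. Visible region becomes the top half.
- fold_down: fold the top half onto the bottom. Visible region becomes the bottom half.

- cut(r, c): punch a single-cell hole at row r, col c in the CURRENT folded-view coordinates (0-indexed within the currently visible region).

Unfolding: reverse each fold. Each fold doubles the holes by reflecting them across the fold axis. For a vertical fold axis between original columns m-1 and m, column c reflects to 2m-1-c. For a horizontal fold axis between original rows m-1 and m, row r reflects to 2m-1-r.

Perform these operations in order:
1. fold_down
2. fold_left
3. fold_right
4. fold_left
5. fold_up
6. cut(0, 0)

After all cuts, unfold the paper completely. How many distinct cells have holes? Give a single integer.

Answer: 32

Derivation:
Op 1 fold_down: fold axis h@2; visible region now rows[2,4) x cols[0,8) = 2x8
Op 2 fold_left: fold axis v@4; visible region now rows[2,4) x cols[0,4) = 2x4
Op 3 fold_right: fold axis v@2; visible region now rows[2,4) x cols[2,4) = 2x2
Op 4 fold_left: fold axis v@3; visible region now rows[2,4) x cols[2,3) = 2x1
Op 5 fold_up: fold axis h@3; visible region now rows[2,3) x cols[2,3) = 1x1
Op 6 cut(0, 0): punch at orig (2,2); cuts so far [(2, 2)]; region rows[2,3) x cols[2,3) = 1x1
Unfold 1 (reflect across h@3): 2 holes -> [(2, 2), (3, 2)]
Unfold 2 (reflect across v@3): 4 holes -> [(2, 2), (2, 3), (3, 2), (3, 3)]
Unfold 3 (reflect across v@2): 8 holes -> [(2, 0), (2, 1), (2, 2), (2, 3), (3, 0), (3, 1), (3, 2), (3, 3)]
Unfold 4 (reflect across v@4): 16 holes -> [(2, 0), (2, 1), (2, 2), (2, 3), (2, 4), (2, 5), (2, 6), (2, 7), (3, 0), (3, 1), (3, 2), (3, 3), (3, 4), (3, 5), (3, 6), (3, 7)]
Unfold 5 (reflect across h@2): 32 holes -> [(0, 0), (0, 1), (0, 2), (0, 3), (0, 4), (0, 5), (0, 6), (0, 7), (1, 0), (1, 1), (1, 2), (1, 3), (1, 4), (1, 5), (1, 6), (1, 7), (2, 0), (2, 1), (2, 2), (2, 3), (2, 4), (2, 5), (2, 6), (2, 7), (3, 0), (3, 1), (3, 2), (3, 3), (3, 4), (3, 5), (3, 6), (3, 7)]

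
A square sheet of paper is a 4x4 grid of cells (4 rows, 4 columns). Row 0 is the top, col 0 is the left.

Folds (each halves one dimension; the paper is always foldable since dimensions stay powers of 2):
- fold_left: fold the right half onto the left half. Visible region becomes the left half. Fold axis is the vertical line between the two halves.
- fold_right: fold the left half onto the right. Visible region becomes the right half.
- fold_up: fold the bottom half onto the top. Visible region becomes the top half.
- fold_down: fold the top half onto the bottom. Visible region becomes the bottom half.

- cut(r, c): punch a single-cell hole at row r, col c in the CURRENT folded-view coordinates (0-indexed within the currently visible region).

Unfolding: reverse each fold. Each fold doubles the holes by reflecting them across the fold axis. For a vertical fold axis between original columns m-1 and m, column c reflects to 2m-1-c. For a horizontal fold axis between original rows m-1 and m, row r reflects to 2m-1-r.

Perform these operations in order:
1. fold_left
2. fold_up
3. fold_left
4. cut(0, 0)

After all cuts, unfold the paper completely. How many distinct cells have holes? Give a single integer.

Answer: 8

Derivation:
Op 1 fold_left: fold axis v@2; visible region now rows[0,4) x cols[0,2) = 4x2
Op 2 fold_up: fold axis h@2; visible region now rows[0,2) x cols[0,2) = 2x2
Op 3 fold_left: fold axis v@1; visible region now rows[0,2) x cols[0,1) = 2x1
Op 4 cut(0, 0): punch at orig (0,0); cuts so far [(0, 0)]; region rows[0,2) x cols[0,1) = 2x1
Unfold 1 (reflect across v@1): 2 holes -> [(0, 0), (0, 1)]
Unfold 2 (reflect across h@2): 4 holes -> [(0, 0), (0, 1), (3, 0), (3, 1)]
Unfold 3 (reflect across v@2): 8 holes -> [(0, 0), (0, 1), (0, 2), (0, 3), (3, 0), (3, 1), (3, 2), (3, 3)]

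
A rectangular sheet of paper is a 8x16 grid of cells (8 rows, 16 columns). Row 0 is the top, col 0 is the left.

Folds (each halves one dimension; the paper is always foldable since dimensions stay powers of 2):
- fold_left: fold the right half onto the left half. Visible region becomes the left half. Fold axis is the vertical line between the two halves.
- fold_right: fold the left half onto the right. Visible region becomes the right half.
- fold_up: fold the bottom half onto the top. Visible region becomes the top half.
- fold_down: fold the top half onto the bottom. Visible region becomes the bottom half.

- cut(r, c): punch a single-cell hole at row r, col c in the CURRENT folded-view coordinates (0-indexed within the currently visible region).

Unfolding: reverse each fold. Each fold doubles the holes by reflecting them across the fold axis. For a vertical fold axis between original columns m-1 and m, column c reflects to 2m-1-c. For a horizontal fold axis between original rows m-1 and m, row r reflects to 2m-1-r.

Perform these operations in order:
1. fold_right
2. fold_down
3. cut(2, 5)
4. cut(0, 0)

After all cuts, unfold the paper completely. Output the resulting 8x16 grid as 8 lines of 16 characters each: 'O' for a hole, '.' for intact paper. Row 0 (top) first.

Answer: ................
..O..........O..
................
.......OO.......
.......OO.......
................
..O..........O..
................

Derivation:
Op 1 fold_right: fold axis v@8; visible region now rows[0,8) x cols[8,16) = 8x8
Op 2 fold_down: fold axis h@4; visible region now rows[4,8) x cols[8,16) = 4x8
Op 3 cut(2, 5): punch at orig (6,13); cuts so far [(6, 13)]; region rows[4,8) x cols[8,16) = 4x8
Op 4 cut(0, 0): punch at orig (4,8); cuts so far [(4, 8), (6, 13)]; region rows[4,8) x cols[8,16) = 4x8
Unfold 1 (reflect across h@4): 4 holes -> [(1, 13), (3, 8), (4, 8), (6, 13)]
Unfold 2 (reflect across v@8): 8 holes -> [(1, 2), (1, 13), (3, 7), (3, 8), (4, 7), (4, 8), (6, 2), (6, 13)]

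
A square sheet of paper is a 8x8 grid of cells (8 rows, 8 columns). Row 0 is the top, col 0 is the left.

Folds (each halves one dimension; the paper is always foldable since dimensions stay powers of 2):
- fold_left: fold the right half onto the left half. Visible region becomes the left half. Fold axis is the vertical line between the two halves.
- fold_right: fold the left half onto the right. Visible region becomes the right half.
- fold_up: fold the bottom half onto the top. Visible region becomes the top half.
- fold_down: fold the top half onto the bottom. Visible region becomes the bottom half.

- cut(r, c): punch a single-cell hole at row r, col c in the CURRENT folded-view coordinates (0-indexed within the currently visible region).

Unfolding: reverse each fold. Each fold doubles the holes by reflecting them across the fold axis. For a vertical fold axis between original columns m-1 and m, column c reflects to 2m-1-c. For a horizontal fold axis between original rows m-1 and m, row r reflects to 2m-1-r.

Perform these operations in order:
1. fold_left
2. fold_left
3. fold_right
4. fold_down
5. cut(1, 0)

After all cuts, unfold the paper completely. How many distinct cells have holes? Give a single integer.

Op 1 fold_left: fold axis v@4; visible region now rows[0,8) x cols[0,4) = 8x4
Op 2 fold_left: fold axis v@2; visible region now rows[0,8) x cols[0,2) = 8x2
Op 3 fold_right: fold axis v@1; visible region now rows[0,8) x cols[1,2) = 8x1
Op 4 fold_down: fold axis h@4; visible region now rows[4,8) x cols[1,2) = 4x1
Op 5 cut(1, 0): punch at orig (5,1); cuts so far [(5, 1)]; region rows[4,8) x cols[1,2) = 4x1
Unfold 1 (reflect across h@4): 2 holes -> [(2, 1), (5, 1)]
Unfold 2 (reflect across v@1): 4 holes -> [(2, 0), (2, 1), (5, 0), (5, 1)]
Unfold 3 (reflect across v@2): 8 holes -> [(2, 0), (2, 1), (2, 2), (2, 3), (5, 0), (5, 1), (5, 2), (5, 3)]
Unfold 4 (reflect across v@4): 16 holes -> [(2, 0), (2, 1), (2, 2), (2, 3), (2, 4), (2, 5), (2, 6), (2, 7), (5, 0), (5, 1), (5, 2), (5, 3), (5, 4), (5, 5), (5, 6), (5, 7)]

Answer: 16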